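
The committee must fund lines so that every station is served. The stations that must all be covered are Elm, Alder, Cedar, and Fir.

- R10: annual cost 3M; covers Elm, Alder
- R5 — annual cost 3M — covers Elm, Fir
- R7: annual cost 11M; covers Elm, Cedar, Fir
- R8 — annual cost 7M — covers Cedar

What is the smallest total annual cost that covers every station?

13

Choose R10, R5, and R8: together they cover Elm, Alder, Cedar, Fir — every station.
Total annual cost: 3 + 3 + 7 = 13.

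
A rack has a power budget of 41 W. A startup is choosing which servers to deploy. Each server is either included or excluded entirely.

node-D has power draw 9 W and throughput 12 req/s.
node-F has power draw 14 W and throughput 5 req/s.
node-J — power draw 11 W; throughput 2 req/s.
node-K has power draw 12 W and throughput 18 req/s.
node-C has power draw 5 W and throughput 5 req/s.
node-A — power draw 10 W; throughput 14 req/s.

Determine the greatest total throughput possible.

node-F + node-K + node-C + node-A: power draw 14 + 12 + 5 + 10 = 41 ≤ 41, throughput 5 + 18 + 5 + 14 = 42.
node-D + node-K + node-A: power draw 9 + 12 + 10 = 31 ≤ 41, throughput 12 + 18 + 14 = 44.
node-D + node-K + node-C + node-A: power draw 9 + 12 + 5 + 10 = 36 ≤ 41, throughput 12 + 18 + 5 + 14 = 49.
Best is node-D, node-K, node-C, and node-A with total throughput 49.

49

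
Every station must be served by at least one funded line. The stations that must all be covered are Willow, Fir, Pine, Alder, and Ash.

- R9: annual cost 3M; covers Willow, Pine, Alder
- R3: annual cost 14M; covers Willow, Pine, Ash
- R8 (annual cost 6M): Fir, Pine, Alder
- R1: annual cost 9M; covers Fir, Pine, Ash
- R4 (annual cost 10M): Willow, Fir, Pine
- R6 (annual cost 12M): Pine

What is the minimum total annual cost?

Choose R9 and R1: together they cover Willow, Fir, Pine, Alder, Ash — every station.
Total annual cost: 3 + 9 = 12.
No cover costs less than 12.

12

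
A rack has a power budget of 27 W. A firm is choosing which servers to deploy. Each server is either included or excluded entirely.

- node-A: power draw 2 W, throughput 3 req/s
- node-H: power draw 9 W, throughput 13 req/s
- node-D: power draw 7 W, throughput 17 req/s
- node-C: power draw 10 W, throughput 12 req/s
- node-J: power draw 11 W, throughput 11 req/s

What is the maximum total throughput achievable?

42

This is a 0-1 knapsack instance.
Allowing fractional choices, the relaxed optimum would be about 43.8, but servers are indivisible.
node-H + node-D + node-J: power draw 9 + 7 + 11 = 27 ≤ 27, throughput 13 + 17 + 11 = 41.
node-H + node-D + node-C: power draw 9 + 7 + 10 = 26 ≤ 27, throughput 13 + 17 + 12 = 42.
Best is node-H, node-D, and node-C with total throughput 42.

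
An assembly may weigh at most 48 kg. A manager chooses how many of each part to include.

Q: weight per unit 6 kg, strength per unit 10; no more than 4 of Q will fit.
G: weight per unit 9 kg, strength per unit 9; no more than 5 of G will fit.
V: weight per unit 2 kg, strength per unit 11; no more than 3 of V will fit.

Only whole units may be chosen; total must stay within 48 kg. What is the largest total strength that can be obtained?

91

Take 4×Q, 2×G, and 3×V: weight 48 ≤ 48, strength 4·10 + 2·9 + 3·11 = 91.
V has the best ratio (11/2) and is taken to its limit of 3; remaining capacity is filled optimally with the others.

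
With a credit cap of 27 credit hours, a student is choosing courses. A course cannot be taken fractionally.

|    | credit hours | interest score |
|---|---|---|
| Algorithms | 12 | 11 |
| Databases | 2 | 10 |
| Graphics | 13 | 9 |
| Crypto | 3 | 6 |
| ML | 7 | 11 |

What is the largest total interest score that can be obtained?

38

Treat it as a binary knapsack problem.
Allowing fractional choices, the relaxed optimum would be about 40.1, but courses are indivisible.
Algorithms + Databases + ML: credit hours 12 + 2 + 7 = 21 ≤ 27, interest score 11 + 10 + 11 = 32.
Databases + Graphics + Crypto + ML: credit hours 2 + 13 + 3 + 7 = 25 ≤ 27, interest score 10 + 9 + 6 + 11 = 36.
Algorithms + Databases + Crypto + ML: credit hours 12 + 2 + 3 + 7 = 24 ≤ 27, interest score 11 + 10 + 6 + 11 = 38.
Best is Algorithms, Databases, Crypto, and ML with total interest score 38.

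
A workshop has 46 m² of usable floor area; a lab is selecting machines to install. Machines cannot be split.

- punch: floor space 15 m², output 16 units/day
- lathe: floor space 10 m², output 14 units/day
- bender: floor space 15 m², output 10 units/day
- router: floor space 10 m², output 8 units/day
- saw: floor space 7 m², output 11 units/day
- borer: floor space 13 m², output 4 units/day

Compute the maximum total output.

49

punch + lathe + router + saw: floor space 15 + 10 + 10 + 7 = 42 ≤ 46, output 16 + 14 + 8 + 11 = 49.
punch + lathe + saw + borer: floor space 15 + 10 + 7 + 13 = 45 ≤ 46, output 16 + 14 + 11 + 4 = 45.
lathe + bender + router + saw: floor space 10 + 15 + 10 + 7 = 42 ≤ 46, output 14 + 10 + 8 + 11 = 43.
Best is punch, lathe, router, and saw with total output 49.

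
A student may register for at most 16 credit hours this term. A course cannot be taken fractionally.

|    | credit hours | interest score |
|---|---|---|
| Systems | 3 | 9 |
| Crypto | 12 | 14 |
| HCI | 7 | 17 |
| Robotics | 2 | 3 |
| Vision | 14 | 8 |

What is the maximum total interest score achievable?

29

Systems + HCI: credit hours 3 + 7 = 10 ≤ 16, interest score 9 + 17 = 26.
Systems + HCI + Robotics: credit hours 3 + 7 + 2 = 12 ≤ 16, interest score 9 + 17 + 3 = 29.
Best is Systems, HCI, and Robotics with total interest score 29.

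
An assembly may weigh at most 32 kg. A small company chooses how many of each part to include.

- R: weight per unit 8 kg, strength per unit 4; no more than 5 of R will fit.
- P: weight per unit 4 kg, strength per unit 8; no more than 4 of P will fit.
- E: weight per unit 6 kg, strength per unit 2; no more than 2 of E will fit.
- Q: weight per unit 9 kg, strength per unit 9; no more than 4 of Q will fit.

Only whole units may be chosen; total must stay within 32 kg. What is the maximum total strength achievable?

Take 4×P, 1×E, and 1×Q: weight 31 ≤ 32, strength 4·8 + 1·2 + 1·9 = 43.
P has the best ratio (8/4) and is taken to its limit of 4; remaining capacity is filled optimally with the others.

43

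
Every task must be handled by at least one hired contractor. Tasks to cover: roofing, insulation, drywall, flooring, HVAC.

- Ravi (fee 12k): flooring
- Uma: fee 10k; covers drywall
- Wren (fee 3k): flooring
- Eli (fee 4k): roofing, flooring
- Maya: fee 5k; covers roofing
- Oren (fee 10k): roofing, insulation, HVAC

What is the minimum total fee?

The greedy cost-per-new-task heuristic would pick Eli, Oren, and Uma for 24, but a cheaper cover exists.
Choose Uma, Wren, and Oren: together they cover roofing, insulation, drywall, flooring, HVAC — every task.
Total fee: 10 + 3 + 10 = 23.
No cover costs less than 23.

23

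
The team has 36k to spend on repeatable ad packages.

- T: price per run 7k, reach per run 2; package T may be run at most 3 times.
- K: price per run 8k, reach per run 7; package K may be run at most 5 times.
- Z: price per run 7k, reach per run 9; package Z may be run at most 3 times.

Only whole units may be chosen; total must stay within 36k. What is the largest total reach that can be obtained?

36

1×T, 1×K, and 3×Z: price 36 ≤ 36, reach 1·2 + 1·7 + 3·9 = 36.
1×K and 3×Z: price 29 ≤ 36, reach 1·7 + 3·9 = 34.
Best is 36.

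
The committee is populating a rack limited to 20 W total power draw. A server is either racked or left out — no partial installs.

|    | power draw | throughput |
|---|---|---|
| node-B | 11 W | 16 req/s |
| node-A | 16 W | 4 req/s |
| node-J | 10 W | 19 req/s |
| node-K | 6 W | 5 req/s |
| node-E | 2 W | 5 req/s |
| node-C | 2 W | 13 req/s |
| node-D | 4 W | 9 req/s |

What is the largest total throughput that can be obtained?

46

Allowing fractional choices, the relaxed optimum would be about 48.9, but servers are indivisible.
node-J + node-E + node-C + node-D: power draw 10 + 2 + 2 + 4 = 18 ≤ 20, throughput 19 + 5 + 13 + 9 = 46.
node-J + node-K + node-E + node-C: power draw 10 + 6 + 2 + 2 = 20 ≤ 20, throughput 19 + 5 + 5 + 13 = 42.
node-B + node-E + node-C + node-D: power draw 11 + 2 + 2 + 4 = 19 ≤ 20, throughput 16 + 5 + 13 + 9 = 43.
Best is node-J, node-E, node-C, and node-D with total throughput 46.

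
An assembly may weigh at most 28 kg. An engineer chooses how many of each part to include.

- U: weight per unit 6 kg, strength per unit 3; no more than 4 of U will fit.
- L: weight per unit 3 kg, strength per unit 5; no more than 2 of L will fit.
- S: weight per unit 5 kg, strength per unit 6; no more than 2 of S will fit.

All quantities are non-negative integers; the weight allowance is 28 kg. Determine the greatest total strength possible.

L has the best ratio (5/3); taking only L gives at most 2×5 = 10 (stopped by the supply cap of 2).
Mixing does better — 2×U, 2×L, and 2×S: weight 28 ≤ 28, strength 2·3 + 2·5 + 2·6 = 28.

28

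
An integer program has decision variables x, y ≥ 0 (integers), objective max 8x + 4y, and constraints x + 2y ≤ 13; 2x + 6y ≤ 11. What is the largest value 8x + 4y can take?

40

Relaxing integrality, the LP optimum is 44.00 at (x,y) = (5.5, 0), which is not an integer point.
(x,y)=(5,0): 1·5+2·0=5≤13, 2·5+6·0=10≤11, objective 40.
(x,y)=(4,0): 1·4+2·0=4≤13, 2·4+6·0=8≤11, objective 32.
Maximum is 40 at (x,y)=(5,0).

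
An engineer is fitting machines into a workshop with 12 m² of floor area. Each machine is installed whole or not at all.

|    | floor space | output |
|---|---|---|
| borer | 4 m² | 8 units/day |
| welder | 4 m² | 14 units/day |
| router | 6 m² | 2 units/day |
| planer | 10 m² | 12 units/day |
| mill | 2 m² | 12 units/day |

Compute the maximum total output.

34

borer + welder + mill: floor space 4 + 4 + 2 = 10 ≤ 12, output 8 + 14 + 12 = 34.
welder + router + mill: floor space 4 + 6 + 2 = 12 ≤ 12, output 14 + 2 + 12 = 28.
welder + mill: floor space 4 + 2 = 6 ≤ 12, output 14 + 12 = 26.
Best is borer, welder, and mill with total output 34.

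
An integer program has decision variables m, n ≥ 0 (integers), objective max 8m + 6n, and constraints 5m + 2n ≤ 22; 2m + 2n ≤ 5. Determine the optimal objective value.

16

Relaxing integrality, the LP optimum is 20.00 at (m,n) = (2.5, 0), which is not an integer point.
(m,n)=(2,0) is feasible, giving 16.
(m,n)=(1,1) is feasible, giving 14.
(m,n)=(1,0) is feasible, giving 8.
The best lattice point is (2,0), giving 16.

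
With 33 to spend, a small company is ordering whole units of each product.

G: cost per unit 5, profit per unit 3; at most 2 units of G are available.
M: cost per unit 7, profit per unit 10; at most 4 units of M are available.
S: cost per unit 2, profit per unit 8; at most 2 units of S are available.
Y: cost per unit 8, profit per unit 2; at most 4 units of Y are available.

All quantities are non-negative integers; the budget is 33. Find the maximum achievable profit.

56

S has the best ratio (8/2); taking only S gives at most 2×8 = 16 (stopped by the supply cap of 2).
Mixing does better — 4×M and 2×S: cost 32 ≤ 33, profit 4·10 + 2·8 = 56.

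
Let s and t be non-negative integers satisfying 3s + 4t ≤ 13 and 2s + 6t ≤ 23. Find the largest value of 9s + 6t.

(s,t)=(4,0) is feasible, giving 36.
(s,t)=(3,1) is feasible, giving 33.
(s,t)=(3,0) is feasible, giving 27.
Maximum is 36 at (s,t)=(4,0).

36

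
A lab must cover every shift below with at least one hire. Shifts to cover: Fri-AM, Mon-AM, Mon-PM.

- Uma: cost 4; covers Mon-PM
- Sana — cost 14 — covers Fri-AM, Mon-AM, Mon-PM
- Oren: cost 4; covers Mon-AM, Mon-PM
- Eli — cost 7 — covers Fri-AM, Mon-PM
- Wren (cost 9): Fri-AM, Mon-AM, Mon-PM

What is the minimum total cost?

9

This is an integer covering problem.
The greedy cost-per-new-shift heuristic would pick Oren and Eli for 11, but a cheaper cover exists.
Wren alone covers Fri-AM, Mon-AM, Mon-PM — every shift.
Total cost: 9.
No cover costs less than 9.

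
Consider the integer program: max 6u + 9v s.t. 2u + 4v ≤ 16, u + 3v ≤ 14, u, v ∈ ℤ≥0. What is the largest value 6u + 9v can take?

48

(u,v)=(8,0): 2·8+4·0=16≤16, 1·8+3·0=8≤14, objective 48.
(u,v)=(7,0): 2·7+4·0=14≤16, 1·7+3·0=7≤14, objective 42.
Maximum is 48 at (u,v)=(8,0).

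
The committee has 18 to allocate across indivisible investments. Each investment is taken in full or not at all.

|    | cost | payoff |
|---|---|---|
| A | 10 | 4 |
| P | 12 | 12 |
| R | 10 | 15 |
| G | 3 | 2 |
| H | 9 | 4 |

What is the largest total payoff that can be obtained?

17

Take R and G: cost 10 + 3 = 13 ≤ 18, payoff 15 + 2 = 17.
No other feasible combination does better.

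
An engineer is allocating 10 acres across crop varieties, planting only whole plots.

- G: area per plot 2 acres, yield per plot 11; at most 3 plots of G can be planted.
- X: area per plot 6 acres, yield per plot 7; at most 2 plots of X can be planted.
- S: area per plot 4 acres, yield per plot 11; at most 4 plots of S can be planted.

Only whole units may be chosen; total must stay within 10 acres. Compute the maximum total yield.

3×G and 1×S: area 10 ≤ 10, yield 3·11 + 1·11 = 44.
1×G and 2×S: area 10 ≤ 10, yield 1·11 + 2·11 = 33.
Best is 44.

44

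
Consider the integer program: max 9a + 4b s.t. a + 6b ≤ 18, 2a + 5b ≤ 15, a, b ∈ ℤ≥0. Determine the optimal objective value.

Relaxing integrality, the LP optimum is 67.50 at (a,b) = (7.5, 0), which is not an integer point.
(a,b)=(7,0): 1·7+6·0=7≤18, 2·7+5·0=14≤15, objective 63.
(a,b)=(6,0): 1·6+6·0=6≤18, 2·6+5·0=12≤15, objective 54.
Maximum is 63 at (a,b)=(7,0).

63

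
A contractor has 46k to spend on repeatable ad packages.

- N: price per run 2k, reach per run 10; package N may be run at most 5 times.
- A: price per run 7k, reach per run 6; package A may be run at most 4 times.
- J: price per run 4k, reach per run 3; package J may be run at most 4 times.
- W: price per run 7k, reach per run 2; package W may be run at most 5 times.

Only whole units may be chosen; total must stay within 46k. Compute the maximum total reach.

N has the best ratio (10/2); taking only N gives at most 5×10 = 50 (stopped by the supply cap of 5).
Mixing does better — 5×N, 4×A, and 2×J: price 46 ≤ 46, reach 5·10 + 4·6 + 2·3 = 80.

80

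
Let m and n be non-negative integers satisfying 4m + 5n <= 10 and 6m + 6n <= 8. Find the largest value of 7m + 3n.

Relaxing integrality, the LP optimum is 9.33 at (m,n) = (1.33, 0), which is not an integer point.
(m,n)=(1,0): 4·1+5·0=4≤10, 6·1+6·0=6≤8, objective 7.
(m,n)=(0,1): 4·0+5·1=5≤10, 6·0+6·1=6≤8, objective 3.
Maximum is 7 at (m,n)=(1,0).

7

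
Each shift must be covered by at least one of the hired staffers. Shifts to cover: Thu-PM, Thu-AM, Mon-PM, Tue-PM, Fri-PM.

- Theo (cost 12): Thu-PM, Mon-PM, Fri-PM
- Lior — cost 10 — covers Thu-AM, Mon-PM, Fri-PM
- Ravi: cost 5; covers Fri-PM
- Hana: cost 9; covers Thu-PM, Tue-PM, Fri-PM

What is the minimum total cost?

Choose Lior and Hana: together they cover Thu-PM, Thu-AM, Mon-PM, Tue-PM, Fri-PM — every shift.
Total cost: 10 + 9 = 19.
No cover costs less than 19.

19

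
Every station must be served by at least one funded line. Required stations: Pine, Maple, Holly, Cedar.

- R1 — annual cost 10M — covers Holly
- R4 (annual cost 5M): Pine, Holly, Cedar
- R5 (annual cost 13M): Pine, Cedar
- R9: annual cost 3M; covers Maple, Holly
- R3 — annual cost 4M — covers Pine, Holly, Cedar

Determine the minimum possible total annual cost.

Choose R9 and R3: together they cover Pine, Maple, Holly, Cedar — every station.
Total annual cost: 3 + 4 = 7.
No cover costs less than 7.

7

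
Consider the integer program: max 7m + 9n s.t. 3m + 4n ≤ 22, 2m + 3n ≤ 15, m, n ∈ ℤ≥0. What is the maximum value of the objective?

51

(m,n)=(6,1): 3·6+4·1=22≤22, 2·6+3·1=15≤15, objective 51.
(m,n)=(7,0): 3·7+4·0=21≤22, 2·7+3·0=14≤15, objective 49.
No feasible integer point exceeds 51.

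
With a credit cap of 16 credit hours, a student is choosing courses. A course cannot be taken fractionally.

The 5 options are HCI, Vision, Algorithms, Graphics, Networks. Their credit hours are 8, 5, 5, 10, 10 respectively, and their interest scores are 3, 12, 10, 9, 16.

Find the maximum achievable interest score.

28

This is a 0-1 knapsack instance.
Take Vision and Networks: credit hours 5 + 10 = 15 ≤ 16, interest score 12 + 16 = 28.
No other feasible combination does better.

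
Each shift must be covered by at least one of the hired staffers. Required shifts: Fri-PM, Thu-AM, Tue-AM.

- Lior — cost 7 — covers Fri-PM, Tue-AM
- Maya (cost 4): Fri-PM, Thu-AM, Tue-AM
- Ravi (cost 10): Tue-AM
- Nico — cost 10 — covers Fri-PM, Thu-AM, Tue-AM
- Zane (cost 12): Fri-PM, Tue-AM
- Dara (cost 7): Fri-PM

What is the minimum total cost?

This is an integer covering problem.
Maya alone covers Fri-PM, Thu-AM, Tue-AM — every shift.
Total cost: 4.
No cover costs less than 4.

4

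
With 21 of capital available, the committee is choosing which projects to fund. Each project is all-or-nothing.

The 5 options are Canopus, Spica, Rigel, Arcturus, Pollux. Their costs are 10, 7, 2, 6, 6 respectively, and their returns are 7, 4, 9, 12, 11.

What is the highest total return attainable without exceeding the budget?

36

Take Spica, Rigel, Arcturus, and Pollux: cost 7 + 2 + 6 + 6 = 21 ≤ 21, return 4 + 9 + 12 + 11 = 36.
No other feasible combination does better.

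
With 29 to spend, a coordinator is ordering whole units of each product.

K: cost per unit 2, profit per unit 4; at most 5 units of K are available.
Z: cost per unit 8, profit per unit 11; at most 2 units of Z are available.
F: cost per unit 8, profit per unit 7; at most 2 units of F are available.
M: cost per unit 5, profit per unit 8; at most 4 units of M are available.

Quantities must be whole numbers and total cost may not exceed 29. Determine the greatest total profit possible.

48

This is a bounded integer knapsack.
Take 4×K and 4×M: cost 28 ≤ 29, profit 4·4 + 4·8 = 48.
No other integer combination yields more.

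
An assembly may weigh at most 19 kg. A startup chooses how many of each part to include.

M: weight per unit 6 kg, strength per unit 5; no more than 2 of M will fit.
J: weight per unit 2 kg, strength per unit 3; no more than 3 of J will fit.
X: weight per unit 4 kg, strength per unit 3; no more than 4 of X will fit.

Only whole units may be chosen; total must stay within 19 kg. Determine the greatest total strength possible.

J has the best ratio (3/2); taking only J gives at most 3×3 = 9 (stopped by the supply cap of 3).
Mixing does better — 2×M and 3×J: weight 18 ≤ 19, strength 2·5 + 3·3 = 19.

19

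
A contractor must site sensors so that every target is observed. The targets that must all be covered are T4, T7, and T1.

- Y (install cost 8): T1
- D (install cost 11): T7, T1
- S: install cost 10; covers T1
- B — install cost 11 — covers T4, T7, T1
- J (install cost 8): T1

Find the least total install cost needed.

This is a weighted set-cover instance.
B alone covers T4, T7, T1 — every target.
Total install cost: 11.
No cover costs less than 11.

11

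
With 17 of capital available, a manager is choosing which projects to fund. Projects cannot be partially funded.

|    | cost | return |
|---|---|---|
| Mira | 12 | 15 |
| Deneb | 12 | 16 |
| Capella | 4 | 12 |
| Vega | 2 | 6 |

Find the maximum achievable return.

28

Allowing fractional choices, the relaxed optimum would be about 32.7, but projects are indivisible.
Mira + Capella: cost 12 + 4 = 16 ≤ 17, return 15 + 12 = 27.
Deneb + Vega: cost 12 + 2 = 14 ≤ 17, return 16 + 6 = 22.
Deneb + Capella: cost 12 + 4 = 16 ≤ 17, return 16 + 12 = 28.
Best is Deneb and Capella with total return 28.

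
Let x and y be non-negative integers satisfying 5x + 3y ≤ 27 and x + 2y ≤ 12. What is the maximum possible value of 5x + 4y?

31

(x,y)=(3,4): 5·3+3·4=27≤27, 1·3+2·4=11≤12, objective 31.
(x,y)=(2,5): 5·2+3·5=25≤27, 1·2+2·5=12≤12, objective 30.
(x,y)=(3,3): 5·3+3·3=24≤27, 1·3+2·3=9≤12, objective 27.
(x,y)=(2,4): 5·2+3·4=22≤27, 1·2+2·4=10≤12, objective 26.
No feasible integer point exceeds 31.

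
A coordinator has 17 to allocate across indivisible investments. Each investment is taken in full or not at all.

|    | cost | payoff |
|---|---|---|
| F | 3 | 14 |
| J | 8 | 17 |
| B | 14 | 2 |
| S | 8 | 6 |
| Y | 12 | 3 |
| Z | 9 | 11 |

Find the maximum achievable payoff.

31

Take F and J: cost 3 + 8 = 11 ≤ 17, payoff 14 + 17 = 31.
No other feasible combination does better.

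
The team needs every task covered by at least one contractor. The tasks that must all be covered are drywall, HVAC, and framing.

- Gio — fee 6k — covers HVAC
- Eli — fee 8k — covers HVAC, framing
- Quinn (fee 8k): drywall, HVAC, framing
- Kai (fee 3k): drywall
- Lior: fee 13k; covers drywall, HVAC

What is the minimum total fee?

8

This is an integer covering problem.
Quinn alone covers drywall, HVAC, framing — every task.
Total fee: 8.
No cover costs less than 8.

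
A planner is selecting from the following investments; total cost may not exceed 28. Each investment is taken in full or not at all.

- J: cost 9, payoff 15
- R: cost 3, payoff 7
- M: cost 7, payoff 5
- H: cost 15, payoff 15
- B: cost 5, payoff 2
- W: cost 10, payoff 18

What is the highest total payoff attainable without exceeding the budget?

Treat it as a binary knapsack problem.
Allowing fractional choices, the relaxed optimum would be about 46.0, but investments are indivisible.
J + R + W: cost 9 + 3 + 10 = 22 ≤ 28, payoff 15 + 7 + 18 = 40.
R + H + W: cost 3 + 15 + 10 = 28 ≤ 28, payoff 7 + 15 + 18 = 40.
J + R + B + W: cost 9 + 3 + 5 + 10 = 27 ≤ 28, payoff 15 + 7 + 2 + 18 = 42.
Best is J, R, B, and W with total payoff 42.

42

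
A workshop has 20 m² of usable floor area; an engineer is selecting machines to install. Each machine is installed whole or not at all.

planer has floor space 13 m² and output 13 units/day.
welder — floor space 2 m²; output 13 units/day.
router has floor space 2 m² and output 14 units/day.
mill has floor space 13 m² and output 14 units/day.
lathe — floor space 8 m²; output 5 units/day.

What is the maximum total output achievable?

41

Take welder, router, and mill: floor space 2 + 2 + 13 = 17 ≤ 20, output 13 + 14 + 14 = 41.
No other feasible combination does better.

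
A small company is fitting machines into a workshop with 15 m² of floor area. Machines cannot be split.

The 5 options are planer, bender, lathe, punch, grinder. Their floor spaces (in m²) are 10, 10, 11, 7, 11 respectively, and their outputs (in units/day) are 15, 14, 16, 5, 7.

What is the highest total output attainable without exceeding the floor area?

16

Allowing fractional choices, the relaxed optimum would be about 22.3, but machines are indivisible.
planer: floor space 10 ≤ 15, output 15.
lathe: floor space 11 ≤ 15, output 16.
Best is lathe with total output 16.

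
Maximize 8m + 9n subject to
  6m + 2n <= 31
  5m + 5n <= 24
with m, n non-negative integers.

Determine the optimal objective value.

36

(m,n)=(0,4) is feasible, giving 36.
(m,n)=(1,3) is feasible, giving 35.
No feasible integer point exceeds 36.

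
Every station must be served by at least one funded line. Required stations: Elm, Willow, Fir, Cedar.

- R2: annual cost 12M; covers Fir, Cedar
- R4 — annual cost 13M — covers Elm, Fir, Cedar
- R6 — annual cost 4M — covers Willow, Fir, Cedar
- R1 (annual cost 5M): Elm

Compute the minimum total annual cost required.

9

This is a weighted set-cover instance.
Choose R6 and R1: together they cover Elm, Willow, Fir, Cedar — every station.
Total annual cost: 4 + 5 = 9.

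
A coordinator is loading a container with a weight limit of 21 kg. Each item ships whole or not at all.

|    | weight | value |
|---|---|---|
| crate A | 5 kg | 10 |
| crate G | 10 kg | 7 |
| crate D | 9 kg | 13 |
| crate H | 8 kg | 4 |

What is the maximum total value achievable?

23

crate A + crate G: weight 5 + 10 = 15 ≤ 21, value 10 + 7 = 17.
crate A + crate D: weight 5 + 9 = 14 ≤ 21, value 10 + 13 = 23.
crate G + crate D: weight 10 + 9 = 19 ≤ 21, value 7 + 13 = 20.
Best is crate A and crate D with total value 23.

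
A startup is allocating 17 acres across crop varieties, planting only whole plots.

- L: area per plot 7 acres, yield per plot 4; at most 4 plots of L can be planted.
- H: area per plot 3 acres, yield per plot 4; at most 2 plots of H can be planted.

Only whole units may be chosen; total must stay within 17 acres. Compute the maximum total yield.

12

1×L and 2×H: area 13 ≤ 17, yield 1·4 + 2·4 = 12.
2×L and 1×H: area 17 ≤ 17, yield 2·4 + 1·4 = 12.
Best is 12.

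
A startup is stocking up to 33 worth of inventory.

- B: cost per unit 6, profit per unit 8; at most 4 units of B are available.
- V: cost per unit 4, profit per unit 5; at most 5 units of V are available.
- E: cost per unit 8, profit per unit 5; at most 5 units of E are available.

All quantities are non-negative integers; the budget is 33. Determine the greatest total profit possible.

Take 4×B and 2×V: cost 32 ≤ 33, profit 4·8 + 2·5 = 42.
B has the best ratio (8/6) and is taken to its limit of 4; remaining capacity is filled optimally with the others.

42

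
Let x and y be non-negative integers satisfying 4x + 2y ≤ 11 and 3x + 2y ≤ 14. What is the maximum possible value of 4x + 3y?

Relaxing integrality, the LP optimum is 16.50 at (x,y) = (0, 5.5), which is not an integer point.
(x,y)=(0,5): 4·0+2·5=10≤11, 3·0+2·5=10≤14, objective 15.
(x,y)=(0,4): 4·0+2·4=8≤11, 3·0+2·4=8≤14, objective 12.
Maximum is 15 at (x,y)=(0,5).

15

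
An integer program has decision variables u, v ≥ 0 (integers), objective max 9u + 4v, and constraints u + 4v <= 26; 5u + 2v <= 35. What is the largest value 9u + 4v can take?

The continuous relaxation peaks at (4.89, 5.28) with value 65.11; rounding to a feasible lattice point costs some objective.
(u,v)=(5,5): 1·5+4·5=25≤26, 5·5+2·5=35≤35, objective 65.
(u,v)=(5,4): 1·5+4·4=21≤26, 5·5+2·4=33≤35, objective 61.
No feasible integer point exceeds 65.

65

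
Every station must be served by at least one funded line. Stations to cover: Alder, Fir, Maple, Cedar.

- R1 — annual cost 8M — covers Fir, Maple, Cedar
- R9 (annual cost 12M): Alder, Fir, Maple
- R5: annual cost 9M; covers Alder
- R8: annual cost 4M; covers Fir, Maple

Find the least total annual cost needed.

17

The greedy cost-per-new-station heuristic would pick R8, R1, and R5 for 21, but a cheaper cover exists.
Choose R1 and R5: together they cover Alder, Fir, Maple, Cedar — every station.
Total annual cost: 8 + 9 = 17.
No cover costs less than 17.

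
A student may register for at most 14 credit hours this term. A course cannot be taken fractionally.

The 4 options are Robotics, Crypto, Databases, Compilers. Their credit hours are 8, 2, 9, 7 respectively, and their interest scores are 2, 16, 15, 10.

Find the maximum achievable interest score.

Treat it as a binary knapsack problem.
Allowing fractional choices, the relaxed optimum would be about 35.3, but courses are indivisible.
Crypto + Databases: credit hours 2 + 9 = 11 ≤ 14, interest score 16 + 15 = 31.
Robotics + Crypto: credit hours 8 + 2 = 10 ≤ 14, interest score 2 + 16 = 18.
Crypto + Compilers: credit hours 2 + 7 = 9 ≤ 14, interest score 16 + 10 = 26.
Best is Crypto and Databases with total interest score 31.

31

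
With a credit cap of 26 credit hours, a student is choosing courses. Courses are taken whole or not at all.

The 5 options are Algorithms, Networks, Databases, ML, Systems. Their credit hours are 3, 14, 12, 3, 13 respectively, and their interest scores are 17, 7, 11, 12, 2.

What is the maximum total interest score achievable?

40

Algorithms + Databases + ML: credit hours 3 + 12 + 3 = 18 ≤ 26, interest score 17 + 11 + 12 = 40.
Algorithms + Networks + ML: credit hours 3 + 14 + 3 = 20 ≤ 26, interest score 17 + 7 + 12 = 36.
Best is Algorithms, Databases, and ML with total interest score 40.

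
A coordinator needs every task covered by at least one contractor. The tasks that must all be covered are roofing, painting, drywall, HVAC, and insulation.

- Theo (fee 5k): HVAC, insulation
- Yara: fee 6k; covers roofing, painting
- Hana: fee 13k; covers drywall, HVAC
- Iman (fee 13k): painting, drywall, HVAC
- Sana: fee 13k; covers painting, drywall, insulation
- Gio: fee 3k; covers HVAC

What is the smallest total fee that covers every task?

22

This is a weighted set-cover instance.
The greedy cost-per-new-task heuristic would pick Theo, Yara, and Hana for 24, but a cheaper cover exists.
Choose Yara, Sana, and Gio: together they cover roofing, painting, drywall, HVAC, insulation — every task.
Total fee: 6 + 13 + 3 = 22.
No cover costs less than 22.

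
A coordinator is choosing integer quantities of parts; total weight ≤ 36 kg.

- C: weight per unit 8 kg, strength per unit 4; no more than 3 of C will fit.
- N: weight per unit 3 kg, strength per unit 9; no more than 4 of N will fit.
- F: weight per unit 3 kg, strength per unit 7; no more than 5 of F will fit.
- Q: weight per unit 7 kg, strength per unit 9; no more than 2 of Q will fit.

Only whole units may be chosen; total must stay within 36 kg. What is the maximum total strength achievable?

This is a bounded integer knapsack.
4×N, 3×F, and 2×Q: weight 35 ≤ 36, strength 4·9 + 3·7 + 2·9 = 75.
4×N, 5×F, and 1×Q: weight 34 ≤ 36, strength 4·9 + 5·7 + 1·9 = 80.
Best is 80.

80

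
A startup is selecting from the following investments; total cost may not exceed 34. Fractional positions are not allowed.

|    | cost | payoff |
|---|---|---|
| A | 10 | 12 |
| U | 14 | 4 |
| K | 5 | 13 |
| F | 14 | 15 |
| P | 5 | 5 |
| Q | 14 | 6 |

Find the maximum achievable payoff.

A + K + F: cost 10 + 5 + 14 = 29 ≤ 34, payoff 12 + 13 + 15 = 40.
A + K + F + P: cost 10 + 5 + 14 + 5 = 34 ≤ 34, payoff 12 + 13 + 15 + 5 = 45.
Best is A, K, F, and P with total payoff 45.

45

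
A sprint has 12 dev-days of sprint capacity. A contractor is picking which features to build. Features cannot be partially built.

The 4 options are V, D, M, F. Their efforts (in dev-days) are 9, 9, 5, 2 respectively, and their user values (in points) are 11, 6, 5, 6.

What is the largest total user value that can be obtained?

17

Take V and F: effort 9 + 2 = 11 ≤ 12, user value 11 + 6 = 17.
No other feasible combination does better.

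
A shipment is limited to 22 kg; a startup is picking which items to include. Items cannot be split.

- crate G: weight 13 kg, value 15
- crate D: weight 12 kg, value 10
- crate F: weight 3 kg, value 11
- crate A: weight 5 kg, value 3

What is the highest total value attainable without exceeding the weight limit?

29

Allowing fractional choices, the relaxed optimum would be about 31.0, but items are indivisible.
crate G + crate F + crate A: weight 13 + 3 + 5 = 21 ≤ 22, value 15 + 11 + 3 = 29.
crate G + crate F: weight 13 + 3 = 16 ≤ 22, value 15 + 11 = 26.
Best is crate G, crate F, and crate A with total value 29.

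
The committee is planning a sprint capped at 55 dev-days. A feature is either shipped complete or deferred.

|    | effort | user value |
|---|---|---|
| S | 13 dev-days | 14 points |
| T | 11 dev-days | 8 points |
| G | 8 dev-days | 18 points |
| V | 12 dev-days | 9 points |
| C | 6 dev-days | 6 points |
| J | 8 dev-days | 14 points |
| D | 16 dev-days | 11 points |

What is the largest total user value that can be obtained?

63

Take S, G, C, J, and D: effort 13 + 8 + 6 + 8 + 16 = 51 ≤ 55, user value 14 + 18 + 6 + 14 + 11 = 63.
No feasible combination exceeds this.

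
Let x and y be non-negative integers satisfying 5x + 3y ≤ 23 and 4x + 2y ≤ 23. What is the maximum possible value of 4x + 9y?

63

The continuous relaxation peaks at (0, 7.67) with value 69.00; rounding to a feasible lattice point costs some objective.
(x,y)=(0,7): 5·0+3·7=21≤23, 4·0+2·7=14≤23, objective 63.
(x,y)=(1,6): 5·1+3·6=23≤23, 4·1+2·6=16≤23, objective 58.
(x,y)=(0,6): 5·0+3·6=18≤23, 4·0+2·6=12≤23, objective 54.
No feasible integer point exceeds 63.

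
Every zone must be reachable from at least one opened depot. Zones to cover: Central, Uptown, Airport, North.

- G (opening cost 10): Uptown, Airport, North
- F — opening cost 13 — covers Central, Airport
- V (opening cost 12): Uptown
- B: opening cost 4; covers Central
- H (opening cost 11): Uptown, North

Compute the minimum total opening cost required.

Choose G and B: together they cover Central, Uptown, Airport, North — every zone.
Total opening cost: 10 + 4 = 14.
No cover costs less than 14.

14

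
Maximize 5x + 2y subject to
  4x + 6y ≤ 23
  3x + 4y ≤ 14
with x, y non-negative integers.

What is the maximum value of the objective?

20

(x,y)=(4,0): 4·4+6·0=16≤23, 3·4+4·0=12≤14, objective 20.
(x,y)=(3,1): 4·3+6·1=18≤23, 3·3+4·1=13≤14, objective 17.
The best lattice point is (4,0), giving 20.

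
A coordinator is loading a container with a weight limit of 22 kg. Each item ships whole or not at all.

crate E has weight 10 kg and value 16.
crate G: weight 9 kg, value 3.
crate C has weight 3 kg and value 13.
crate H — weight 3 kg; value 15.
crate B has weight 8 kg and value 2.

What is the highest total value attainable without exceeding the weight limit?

44

This is a 0-1 knapsack instance.
Allowing fractional choices, the relaxed optimum would be about 46.0, but items are indivisible.
crate E + crate C + crate H: weight 10 + 3 + 3 = 16 ≤ 22, value 16 + 13 + 15 = 44.
crate E + crate G + crate H: weight 10 + 9 + 3 = 22 ≤ 22, value 16 + 3 + 15 = 34.
Best is crate E, crate C, and crate H with total value 44.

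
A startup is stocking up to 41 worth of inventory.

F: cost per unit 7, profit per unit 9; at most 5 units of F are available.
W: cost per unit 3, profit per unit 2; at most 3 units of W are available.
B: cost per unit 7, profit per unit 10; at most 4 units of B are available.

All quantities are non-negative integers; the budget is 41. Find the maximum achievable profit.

Take 1×F, 2×W, and 4×B: cost 41 ≤ 41, profit 1·9 + 2·2 + 4·10 = 53.
B has the best ratio (10/7) and is taken to its limit of 4; remaining capacity is filled optimally with the others.

53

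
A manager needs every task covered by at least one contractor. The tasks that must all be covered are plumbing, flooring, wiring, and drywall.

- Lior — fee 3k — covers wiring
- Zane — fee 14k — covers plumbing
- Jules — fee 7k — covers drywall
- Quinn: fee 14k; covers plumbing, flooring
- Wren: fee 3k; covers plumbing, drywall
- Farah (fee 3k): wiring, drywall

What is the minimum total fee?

The greedy cost-per-new-task heuristic would pick Wren, Lior, and Quinn for 20, but a cheaper cover exists.
Choose Quinn and Farah: together they cover plumbing, flooring, wiring, drywall — every task.
Total fee: 14 + 3 = 17.
No cover costs less than 17.

17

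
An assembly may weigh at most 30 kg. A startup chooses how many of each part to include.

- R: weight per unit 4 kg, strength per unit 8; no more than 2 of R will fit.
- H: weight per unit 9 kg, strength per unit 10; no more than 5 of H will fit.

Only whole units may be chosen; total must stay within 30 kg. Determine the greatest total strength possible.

2×R and 2×H: weight 26 ≤ 30, strength 2·8 + 2·10 = 36.
3×H: weight 27 ≤ 30, strength 3·10 = 30.
Best is 36.

36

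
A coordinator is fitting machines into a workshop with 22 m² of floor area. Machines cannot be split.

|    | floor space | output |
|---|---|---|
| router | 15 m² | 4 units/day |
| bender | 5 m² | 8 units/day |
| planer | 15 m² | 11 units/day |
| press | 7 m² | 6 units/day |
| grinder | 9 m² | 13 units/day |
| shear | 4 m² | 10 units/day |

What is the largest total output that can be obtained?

31

Take bender, grinder, and shear: floor space 5 + 9 + 4 = 18 ≤ 22, output 8 + 13 + 10 = 31.
No other feasible combination does better.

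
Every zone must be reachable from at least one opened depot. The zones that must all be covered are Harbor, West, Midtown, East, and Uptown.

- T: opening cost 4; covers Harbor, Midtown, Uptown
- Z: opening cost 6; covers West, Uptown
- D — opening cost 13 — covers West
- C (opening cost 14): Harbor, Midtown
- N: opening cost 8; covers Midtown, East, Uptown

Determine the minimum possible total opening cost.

Choose T, Z, and N: together they cover Harbor, West, Midtown, East, Uptown — every zone.
Total opening cost: 4 + 6 + 8 = 18.
No cover costs less than 18.

18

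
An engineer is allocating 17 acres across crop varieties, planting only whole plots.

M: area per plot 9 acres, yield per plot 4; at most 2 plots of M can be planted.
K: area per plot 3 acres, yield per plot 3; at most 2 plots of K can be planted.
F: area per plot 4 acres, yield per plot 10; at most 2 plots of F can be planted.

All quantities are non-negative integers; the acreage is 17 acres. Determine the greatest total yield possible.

26

1×M and 2×F: area 17 ≤ 17, yield 1·4 + 2·10 = 24.
2×K and 2×F: area 14 ≤ 17, yield 2·3 + 2·10 = 26.
Best is 26.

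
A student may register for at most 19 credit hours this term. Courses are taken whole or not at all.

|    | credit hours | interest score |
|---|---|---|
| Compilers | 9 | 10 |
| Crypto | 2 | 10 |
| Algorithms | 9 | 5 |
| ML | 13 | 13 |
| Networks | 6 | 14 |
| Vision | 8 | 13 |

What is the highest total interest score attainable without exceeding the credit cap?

37

Crypto + Networks + Vision: credit hours 2 + 6 + 8 = 16 ≤ 19, interest score 10 + 14 + 13 = 37.
Compilers + Crypto + Networks: credit hours 9 + 2 + 6 = 17 ≤ 19, interest score 10 + 10 + 14 = 34.
Compilers + Crypto + Vision: credit hours 9 + 2 + 8 = 19 ≤ 19, interest score 10 + 10 + 13 = 33.
Best is Crypto, Networks, and Vision with total interest score 37.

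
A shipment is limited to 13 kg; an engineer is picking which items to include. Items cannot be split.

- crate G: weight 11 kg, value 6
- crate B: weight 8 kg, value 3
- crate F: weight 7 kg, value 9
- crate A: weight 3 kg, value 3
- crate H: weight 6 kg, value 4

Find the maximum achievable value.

13

Take crate F and crate H: weight 7 + 6 = 13 ≤ 13, value 9 + 4 = 13.
No other feasible combination does better.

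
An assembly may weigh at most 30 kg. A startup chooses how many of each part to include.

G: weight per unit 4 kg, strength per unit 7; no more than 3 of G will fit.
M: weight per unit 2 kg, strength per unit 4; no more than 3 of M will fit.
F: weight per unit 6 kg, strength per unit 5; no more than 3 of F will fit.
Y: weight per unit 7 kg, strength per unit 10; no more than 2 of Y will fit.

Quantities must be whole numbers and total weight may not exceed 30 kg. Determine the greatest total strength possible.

49

M has the best ratio (4/2); taking only M gives at most 3×4 = 12 (stopped by the supply cap of 3).
Mixing does better — 3×G, 2×M, and 2×Y: weight 30 ≤ 30, strength 3·7 + 2·4 + 2·10 = 49.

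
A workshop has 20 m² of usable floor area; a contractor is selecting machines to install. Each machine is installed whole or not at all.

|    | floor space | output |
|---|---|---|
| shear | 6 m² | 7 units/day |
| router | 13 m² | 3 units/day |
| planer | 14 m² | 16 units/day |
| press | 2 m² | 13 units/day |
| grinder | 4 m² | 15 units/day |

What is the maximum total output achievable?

44

Take planer, press, and grinder: floor space 14 + 2 + 4 = 20 ≤ 20, output 16 + 13 + 15 = 44.
No other feasible combination does better.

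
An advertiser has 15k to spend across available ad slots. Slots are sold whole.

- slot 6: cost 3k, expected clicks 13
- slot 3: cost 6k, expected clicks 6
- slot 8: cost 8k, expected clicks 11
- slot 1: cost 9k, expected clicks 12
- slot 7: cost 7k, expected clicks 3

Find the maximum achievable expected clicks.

25

slot 6 + slot 1: cost 3 + 9 = 12 ≤ 15, expected clicks 13 + 12 = 25.
slot 6 + slot 8: cost 3 + 8 = 11 ≤ 15, expected clicks 13 + 11 = 24.
slot 6 + slot 3: cost 3 + 6 = 9 ≤ 15, expected clicks 13 + 6 = 19.
Best is slot 6 and slot 1 with total expected clicks 25.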